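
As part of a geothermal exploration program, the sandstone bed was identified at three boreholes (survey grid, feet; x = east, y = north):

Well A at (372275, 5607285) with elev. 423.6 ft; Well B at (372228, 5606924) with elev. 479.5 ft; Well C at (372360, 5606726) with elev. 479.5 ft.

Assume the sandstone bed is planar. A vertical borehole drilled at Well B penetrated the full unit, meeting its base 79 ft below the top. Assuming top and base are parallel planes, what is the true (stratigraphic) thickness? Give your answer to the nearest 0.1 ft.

76.9 ft

Let the plane be z = a·x + b·y + c.
Well B−Well A: −47a − 361b = 55.9;  Well C−Well A: 85a − 559b = 55.9.
Solving gives a = −0.19432, b = −0.12955.
|∇z| = √(a²+b²) = 0.23355, so dip δ = arctan(0.23355) = 13.15°.
True thickness = vertical thickness × cos δ = 79 × cos 13.15° = 76.9 ft.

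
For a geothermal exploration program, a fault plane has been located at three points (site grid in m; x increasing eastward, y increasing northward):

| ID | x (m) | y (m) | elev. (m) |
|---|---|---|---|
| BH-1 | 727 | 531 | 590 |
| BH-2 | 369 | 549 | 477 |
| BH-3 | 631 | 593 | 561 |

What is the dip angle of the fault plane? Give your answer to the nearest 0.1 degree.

Let the plane be z = a·x + b·y + c.
BH-2−BH-1: −358a + 18b = −113;  BH-3−BH-1: −96a + 62b = −29.
Solving gives a = 0.31679, b = 0.02277.
Gradient magnitude |∇z| = √(a² + b²) = √(0.10035 + 0.00052) = 0.31760.
True dip = arctan(0.31760) = 17.6°, dipping toward W (azimuth ≈ 266°).

17.6°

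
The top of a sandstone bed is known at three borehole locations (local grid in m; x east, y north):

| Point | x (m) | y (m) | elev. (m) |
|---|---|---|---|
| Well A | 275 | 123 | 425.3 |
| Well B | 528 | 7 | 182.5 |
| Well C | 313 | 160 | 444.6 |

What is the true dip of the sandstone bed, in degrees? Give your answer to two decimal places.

Let the plane be z = a·x + b·y + c.
Well B−Well A: 253a − 116b = −242.8;  Well C−Well A: 38a + 37b = 19.3.
Solving gives a = −0.48985, b = 1.02471.
Gradient magnitude |∇z| = √(a² + b²) = √(0.23996 + 1.05004) = 1.13578.
True dip = arctan(1.13578) = 48.64°, dipping toward SSE (azimuth ≈ 154°).

48.64°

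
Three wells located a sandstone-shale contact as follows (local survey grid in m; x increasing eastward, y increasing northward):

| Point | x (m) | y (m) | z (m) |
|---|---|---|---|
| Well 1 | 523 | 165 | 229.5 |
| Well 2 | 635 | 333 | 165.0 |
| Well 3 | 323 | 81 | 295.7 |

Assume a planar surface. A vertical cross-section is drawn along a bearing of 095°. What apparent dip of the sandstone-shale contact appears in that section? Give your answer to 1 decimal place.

12.1°

Let the plane be z = a·x + b·y + c.
Well 2−Well 1: 112a + 168b = −64.5;  Well 3−Well 1: −200a − 84b = 66.2.
Solving gives a = −0.23576, b = −0.22675.
Unit vector along 095° is (sin 95°, cos 95°) = (0.9962, -0.0872).
Slope in that direction = a·(0.9962) + b·(-0.0872) = −0.21510.
Apparent dip = arctan|0.21510| = 12.1° (true dip is 18.1°, so apparent ≤ true as expected).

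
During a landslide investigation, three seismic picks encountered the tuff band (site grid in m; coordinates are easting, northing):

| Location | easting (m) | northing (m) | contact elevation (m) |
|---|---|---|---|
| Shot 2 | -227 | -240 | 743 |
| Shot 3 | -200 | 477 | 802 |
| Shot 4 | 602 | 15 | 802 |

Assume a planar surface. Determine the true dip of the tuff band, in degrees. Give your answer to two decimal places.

Two edge vectors: Shot 2→Shot 3 = (27, 717, 59), Shot 2→Shot 4 = (829, 255, 59).
Normal n = (Shot 2→Shot 3) × (Shot 2→Shot 4) = (27258, 47318, -587508).
So ∂z/∂easting = −n_x/n_z = 0.04640 and ∂z/∂northing = −n_y/n_z = 0.08054.
Gradient magnitude |∇z| = √(a² + b²) = √(0.00215 + 0.00649) = 0.09295.
True dip = arctan(0.09295) = 5.31°, dipping toward SSW (azimuth ≈ 210°).

5.31°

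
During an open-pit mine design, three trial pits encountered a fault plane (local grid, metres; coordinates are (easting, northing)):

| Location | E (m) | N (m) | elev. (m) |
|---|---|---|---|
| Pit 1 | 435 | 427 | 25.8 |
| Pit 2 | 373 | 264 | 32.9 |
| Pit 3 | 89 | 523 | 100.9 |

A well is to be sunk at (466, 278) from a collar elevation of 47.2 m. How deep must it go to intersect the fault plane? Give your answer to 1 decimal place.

33.1 m

Let the plane be z = a·E + b·N + c.
Pit 2−Pit 1: −62a − 163b = 7.1;  Pit 3−Pit 1: −346a + 96b = 75.1.
Solving gives a = −0.20726, b = 0.03528.
Then c = 25.8 − a·435 − b·427 = 100.90.
At (466, 278): z_contact = −96.58 + 9.81 + 100.90 = 14.12 m.
Depth below ground = 47.2 − 14.12 = 33.1 m.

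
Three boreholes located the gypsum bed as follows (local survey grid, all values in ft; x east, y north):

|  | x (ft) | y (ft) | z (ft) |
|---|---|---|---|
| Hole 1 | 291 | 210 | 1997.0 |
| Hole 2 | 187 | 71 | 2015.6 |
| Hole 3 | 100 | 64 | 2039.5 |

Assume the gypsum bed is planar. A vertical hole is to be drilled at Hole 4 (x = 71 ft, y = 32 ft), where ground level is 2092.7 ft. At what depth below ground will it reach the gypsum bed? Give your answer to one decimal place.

Let the plane be z = a·x + b·y + c.
Hole 2−Hole 1: −104a − 139b = 18.6;  Hole 3−Hole 1: −191a − 146b = 42.5.
Solving gives a = −0.28085, b = 0.07632.
Then c = 1997 − a·291 − b·210 = 2062.70.
At (71, 32): z_contact = −19.94 + 2.44 + 2062.70 = 2045.20 ft.
Depth below ground = 2092.7 − 2045.20 = 47.5 ft.

47.5 ft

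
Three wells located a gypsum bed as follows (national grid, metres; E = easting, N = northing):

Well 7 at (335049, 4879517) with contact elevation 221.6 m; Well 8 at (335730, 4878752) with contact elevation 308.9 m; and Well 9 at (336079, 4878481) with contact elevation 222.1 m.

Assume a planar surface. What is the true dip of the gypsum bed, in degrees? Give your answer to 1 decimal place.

Two edge vectors: Well 7→Well 8 = (681, -765, 87.3), Well 7→Well 9 = (1030, -1036, 0.5).
Normal n = (Well 7→Well 8) × (Well 7→Well 9) = (90060.3, 89578.5, 82434).
So ∂z/∂E = −n_x/n_z = −1.09251 and ∂z/∂N = −n_y/n_z = −1.08667.
Gradient magnitude |∇z| = √(a² + b²) = √(1.19359 + 1.18085) = 1.54092.
True dip = arctan(1.54092) = 57.0°, dipping toward NE (azimuth ≈ 045°).

57.0°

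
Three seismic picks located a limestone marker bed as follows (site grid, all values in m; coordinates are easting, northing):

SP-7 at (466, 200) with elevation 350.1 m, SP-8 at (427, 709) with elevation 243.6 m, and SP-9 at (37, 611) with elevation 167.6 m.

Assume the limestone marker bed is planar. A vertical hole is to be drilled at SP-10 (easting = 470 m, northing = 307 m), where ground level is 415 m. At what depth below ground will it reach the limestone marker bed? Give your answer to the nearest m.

Let the plane be z = a·easting + b·northing + c.
SP-8−SP-7: −39a + 509b = −106.5;  SP-9−SP-7: −429a + 411b = −182.5.
Solving gives a = 0.24277, b = −0.19063.
Then c = 350.1 − a·466 − b·200 = 275.09.
At (470, 307): z_contact = 114.1 − 58.5 + 275.09 = 330.7 m.
Depth below ground = 415 − 330.7 = 84 m.

84 m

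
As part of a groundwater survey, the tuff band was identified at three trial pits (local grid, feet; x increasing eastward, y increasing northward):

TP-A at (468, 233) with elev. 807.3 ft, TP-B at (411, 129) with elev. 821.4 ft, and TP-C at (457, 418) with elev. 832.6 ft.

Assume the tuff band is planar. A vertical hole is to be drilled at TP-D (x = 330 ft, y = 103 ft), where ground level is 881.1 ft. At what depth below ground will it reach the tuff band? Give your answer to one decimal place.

Let the plane be z = a·x + b·y + c.
TP-B−TP-A: −57a − 104b = 14.1;  TP-C−TP-A: −11a + 185b = 25.3.
Solving gives a = −0.44826, b = 0.11010.
Then c = 807.3 − a·468 − b·233 = 991.43.
At (330, 103): z_contact = −147.93 + 11.34 + 991.43 = 854.85 ft.
Depth below ground = 881.1 − 854.85 = 26.3 ft.

26.3 ft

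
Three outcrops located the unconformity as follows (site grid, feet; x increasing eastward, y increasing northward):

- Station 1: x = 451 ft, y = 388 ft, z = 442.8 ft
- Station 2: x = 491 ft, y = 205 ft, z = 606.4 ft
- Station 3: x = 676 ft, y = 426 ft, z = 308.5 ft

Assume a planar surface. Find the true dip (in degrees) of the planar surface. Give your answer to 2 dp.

47.14°

Let the plane be z = a·x + b·y + c.
Station 2−Station 1: 40a − 183b = 163.6;  Station 3−Station 1: 225a + 38b = −134.3.
Solving gives a = −0.43003, b = −0.98798.
Gradient magnitude |∇z| = √(a² + b²) = √(0.18493 + 0.97611) = 1.07752.
True dip = arctan(1.07752) = 47.14°, dipping toward NNE (azimuth ≈ 024°).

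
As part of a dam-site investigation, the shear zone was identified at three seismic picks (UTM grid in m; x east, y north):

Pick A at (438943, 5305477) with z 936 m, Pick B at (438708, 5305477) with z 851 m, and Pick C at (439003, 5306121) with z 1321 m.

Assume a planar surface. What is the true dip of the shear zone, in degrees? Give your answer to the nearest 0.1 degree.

Two edge vectors: Pick A→Pick B = (-235, 0, -85), Pick A→Pick C = (60, 644, 385).
Normal n = (Pick A→Pick B) × (Pick A→Pick C) = (54740, 85375, -151340).
So ∂z/∂x = −n_x/n_z = 0.36170 and ∂z/∂y = −n_y/n_z = 0.56413.
Gradient magnitude |∇z| = √(a² + b²) = √(0.13083 + 0.31824) = 0.67013.
True dip = arctan(0.67013) = 33.8°, dipping toward SSW (azimuth ≈ 213°).

33.8°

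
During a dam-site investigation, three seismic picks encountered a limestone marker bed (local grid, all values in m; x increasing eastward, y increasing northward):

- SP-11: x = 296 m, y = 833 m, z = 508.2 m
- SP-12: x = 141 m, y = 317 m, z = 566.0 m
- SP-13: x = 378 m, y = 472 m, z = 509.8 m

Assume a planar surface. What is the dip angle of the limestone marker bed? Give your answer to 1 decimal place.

11.9°

Let the plane be z = a·x + b·y + c.
SP-12−SP-11: −155a − 516b = 57.8;  SP-13−SP-11: 82a − 361b = 1.6.
Solving gives a = −0.20394, b = −0.05076.
Gradient magnitude |∇z| = √(a² + b²) = √(0.04159 + 0.00258) = 0.21016.
True dip = arctan(0.21016) = 11.9°, dipping toward ENE (azimuth ≈ 076°).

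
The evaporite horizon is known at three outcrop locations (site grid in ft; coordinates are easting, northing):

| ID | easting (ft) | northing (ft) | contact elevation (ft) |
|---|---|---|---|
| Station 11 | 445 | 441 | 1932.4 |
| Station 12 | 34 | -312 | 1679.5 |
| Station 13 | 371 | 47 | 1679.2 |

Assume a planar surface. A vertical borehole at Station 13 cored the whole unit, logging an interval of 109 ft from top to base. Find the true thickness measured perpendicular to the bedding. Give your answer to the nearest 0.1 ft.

70.7 ft

Two edge vectors: Station 11→Station 12 = (-411, -753, -252.9), Station 11→Station 13 = (-74, -394, -253.2).
Normal n = (Station 11→Station 12) × (Station 11→Station 13) = (91017, -85350.6, 106212).
So ∂z/∂easting = −n_x/n_z = −0.85694 and ∂z/∂northing = −n_y/n_z = 0.80359.
|∇z| = √(a²+b²) = 1.17477, so dip δ = arctan(1.17477) = 49.59°.
True thickness = vertical thickness × cos δ = 109 × cos 49.59° = 70.7 ft.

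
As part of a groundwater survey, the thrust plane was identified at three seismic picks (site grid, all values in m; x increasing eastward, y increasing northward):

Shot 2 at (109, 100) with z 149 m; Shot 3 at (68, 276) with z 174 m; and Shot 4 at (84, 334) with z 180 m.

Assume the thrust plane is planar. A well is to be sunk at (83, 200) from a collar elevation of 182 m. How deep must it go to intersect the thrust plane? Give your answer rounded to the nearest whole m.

19 m

Let the plane be z = a·x + b·y + c.
Shot 3−Shot 2: −41a + 176b = 25;  Shot 4−Shot 2: −25a + 234b = 31.
Solving gives a = −0.07586, b = 0.12437.
Then c = 149 − a·109 − b·100 = 144.83.
At (83, 200): z_contact = −6.3 + 24.9 + 144.83 = 163.4 m.
Depth below ground = 182 − 163.4 = 19 m.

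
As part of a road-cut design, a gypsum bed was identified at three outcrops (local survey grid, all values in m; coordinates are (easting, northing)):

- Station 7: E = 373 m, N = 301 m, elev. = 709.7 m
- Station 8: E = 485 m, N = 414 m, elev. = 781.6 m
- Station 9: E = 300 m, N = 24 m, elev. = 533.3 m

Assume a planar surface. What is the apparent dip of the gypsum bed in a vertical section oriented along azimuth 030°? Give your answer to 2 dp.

Let the plane be z = a·E + b·N + c.
Station 8−Station 7: 112a + 113b = 71.9;  Station 9−Station 7: −73a − 277b = −176.4.
Solving gives a = −0.00074, b = 0.63702.
Unit vector along 030° is (sin 30°, cos 30°) = (0.5000, 0.8660).
Slope in that direction = a·(0.5000) + b·(0.8660) = 0.55130.
Apparent dip = arctan|0.55130| = 28.87° (true dip is 32.5°, so apparent ≤ true as expected).

28.87°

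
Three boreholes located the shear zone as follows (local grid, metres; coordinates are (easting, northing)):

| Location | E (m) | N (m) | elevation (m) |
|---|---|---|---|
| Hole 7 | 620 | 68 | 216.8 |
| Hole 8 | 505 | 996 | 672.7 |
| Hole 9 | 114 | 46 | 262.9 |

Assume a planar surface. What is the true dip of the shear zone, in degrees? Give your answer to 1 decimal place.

Let the plane be z = a·E + b·N + c.
Hole 8−Hole 7: −115a + 928b = 455.9;  Hole 9−Hole 7: −506a − 22b = 46.1.
Solving gives a = −0.11186, b = 0.47741.
Gradient magnitude |∇z| = √(a² + b²) = √(0.01251 + 0.22792) = 0.49034.
True dip = arctan(0.49034) = 26.1°, dipping toward SSE (azimuth ≈ 167°).

26.1°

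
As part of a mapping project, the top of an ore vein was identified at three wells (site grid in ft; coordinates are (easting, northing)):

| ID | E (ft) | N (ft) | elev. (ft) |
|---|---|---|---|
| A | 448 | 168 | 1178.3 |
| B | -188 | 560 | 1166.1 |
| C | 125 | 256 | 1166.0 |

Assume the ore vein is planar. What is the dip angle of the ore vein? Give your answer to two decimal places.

Two edge vectors: A→B = (-636, 392, -12.2), A→C = (-323, 88, -12.3).
Normal n = (A→B) × (A→C) = (-3748, -3882.2, 70648).
So ∂z/∂E = −n_x/n_z = 0.05305 and ∂z/∂N = −n_y/n_z = 0.05495.
Gradient magnitude |∇z| = √(a² + b²) = √(0.00281 + 0.00302) = 0.07638.
True dip = arctan(0.07638) = 4.37°, dipping toward SW (azimuth ≈ 224°).

4.37°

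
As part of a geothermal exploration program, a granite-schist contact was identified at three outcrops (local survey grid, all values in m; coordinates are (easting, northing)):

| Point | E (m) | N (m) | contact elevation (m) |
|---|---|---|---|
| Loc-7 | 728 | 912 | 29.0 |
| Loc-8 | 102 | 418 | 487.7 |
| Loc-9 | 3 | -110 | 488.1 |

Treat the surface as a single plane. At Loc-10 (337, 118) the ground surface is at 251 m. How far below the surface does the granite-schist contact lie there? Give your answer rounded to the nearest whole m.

Let the plane be z = a·E + b·N + c.
Loc-8−Loc-7: −626a − 494b = 458.7;  Loc-9−Loc-7: −725a − 1022b = 459.1.
Solving gives a = −0.85929, b = 0.16036.
Then c = 29 − a·728 − b·912 = 508.32.
At (337, 118): z_contact = −289.6 + 18.9 + 508.32 = 237.7 m.
Depth below ground = 251 − 237.7 = 13 m.

13 m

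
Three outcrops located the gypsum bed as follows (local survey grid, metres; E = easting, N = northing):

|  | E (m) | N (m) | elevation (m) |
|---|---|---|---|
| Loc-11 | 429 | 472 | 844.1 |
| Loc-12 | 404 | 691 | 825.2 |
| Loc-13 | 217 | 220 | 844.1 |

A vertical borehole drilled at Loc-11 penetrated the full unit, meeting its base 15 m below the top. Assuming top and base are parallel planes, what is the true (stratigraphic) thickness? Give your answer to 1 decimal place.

14.9 m

Let the plane be z = a·E + b·N + c.
Loc-12−Loc-11: −25a + 219b = −18.9;  Loc-13−Loc-11: −212a − 252b = 0.
Solving gives a = 0.09033, b = −0.07599.
|∇z| = √(a²+b²) = 0.11804, so dip δ = arctan(0.11804) = 6.73°.
True thickness = vertical thickness × cos δ = 15 × cos 6.73° = 14.9 m.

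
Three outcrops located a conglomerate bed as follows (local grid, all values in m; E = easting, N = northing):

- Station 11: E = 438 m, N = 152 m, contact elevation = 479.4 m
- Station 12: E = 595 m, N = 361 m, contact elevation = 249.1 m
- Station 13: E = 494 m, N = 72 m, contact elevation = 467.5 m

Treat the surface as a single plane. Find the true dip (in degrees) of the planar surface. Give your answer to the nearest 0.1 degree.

Two edge vectors: Station 11→Station 12 = (157, 209, -230.3), Station 11→Station 13 = (56, -80, -11.9).
Normal n = (Station 11→Station 12) × (Station 11→Station 13) = (-20911.1, -11028.5, -24264).
So ∂z/∂E = −n_x/n_z = −0.86182 and ∂z/∂N = −n_y/n_z = −0.45452.
Gradient magnitude |∇z| = √(a² + b²) = √(0.74273 + 0.20659) = 0.97433.
True dip = arctan(0.97433) = 44.3°, dipping toward ENE (azimuth ≈ 062°).

44.3°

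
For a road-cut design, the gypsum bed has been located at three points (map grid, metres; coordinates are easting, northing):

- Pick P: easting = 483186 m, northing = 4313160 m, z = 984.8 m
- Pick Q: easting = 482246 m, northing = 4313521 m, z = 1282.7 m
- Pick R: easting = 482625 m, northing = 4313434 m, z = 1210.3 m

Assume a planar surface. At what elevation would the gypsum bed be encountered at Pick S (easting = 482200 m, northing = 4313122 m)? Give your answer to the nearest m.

Two edge vectors: Pick P→Pick Q = (-940, 361, 297.9), Pick P→Pick R = (-561, 274, 225.5).
Normal n = (Pick P→Pick Q) × (Pick P→Pick R) = (-219.1, 44848.1, -55039).
So ∂z/∂easting = −n_x/n_z = −0.00398081 and ∂z/∂northing = −n_y/n_z = 0.81484220.
Intercept c from Pick P: 984.8 + 1923.47 − 3514544.80 = −3511636.52.
At (482200, 4313122): z = −1919.5 + 3514513.8 − 3511636.52 = 957.8 m.

958 m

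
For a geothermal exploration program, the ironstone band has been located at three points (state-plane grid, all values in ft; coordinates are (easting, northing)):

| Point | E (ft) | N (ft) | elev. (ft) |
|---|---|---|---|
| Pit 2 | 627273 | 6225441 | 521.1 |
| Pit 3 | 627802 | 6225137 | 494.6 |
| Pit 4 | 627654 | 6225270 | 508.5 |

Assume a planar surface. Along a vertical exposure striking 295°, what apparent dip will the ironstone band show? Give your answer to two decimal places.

Two edge vectors: Pit 2→Pit 3 = (529, -304, -26.5), Pit 2→Pit 4 = (381, -171, -12.6).
Normal n = (Pit 2→Pit 3) × (Pit 2→Pit 4) = (-701.1, -3431.1, 25365).
So ∂z/∂E = −n_x/n_z = 0.02764 and ∂z/∂N = −n_y/n_z = 0.13527.
Unit vector along 295° is (sin 295°, cos 295°) = (-0.9063, 0.4226).
Slope in that direction = a·(-0.9063) + b·(0.4226) = 0.03212.
Apparent dip = arctan|0.03212| = 1.84° (true dip is 7.9°, so apparent ≤ true as expected).

1.84°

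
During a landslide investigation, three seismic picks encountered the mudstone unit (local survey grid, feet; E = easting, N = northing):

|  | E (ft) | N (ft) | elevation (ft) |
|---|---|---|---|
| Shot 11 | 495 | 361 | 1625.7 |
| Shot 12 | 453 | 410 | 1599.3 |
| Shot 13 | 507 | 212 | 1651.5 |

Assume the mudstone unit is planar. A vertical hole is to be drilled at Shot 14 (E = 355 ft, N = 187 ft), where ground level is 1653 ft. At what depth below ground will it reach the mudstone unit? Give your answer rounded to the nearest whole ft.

70 ft

Let the plane be z = a·E + b·N + c.
Shot 12−Shot 11: −42a + 49b = −26.4;  Shot 13−Shot 11: 12a − 149b = 25.8.
Solving gives a = 0.47079, b = −0.13524.
Then c = 1625.7 − a·495 − b·361 = 1441.48.
At (355, 187): z_contact = 167.1 − 25.3 + 1441.48 = 1583.3 ft.
Depth below ground = 1653 − 1583.3 = 70 ft.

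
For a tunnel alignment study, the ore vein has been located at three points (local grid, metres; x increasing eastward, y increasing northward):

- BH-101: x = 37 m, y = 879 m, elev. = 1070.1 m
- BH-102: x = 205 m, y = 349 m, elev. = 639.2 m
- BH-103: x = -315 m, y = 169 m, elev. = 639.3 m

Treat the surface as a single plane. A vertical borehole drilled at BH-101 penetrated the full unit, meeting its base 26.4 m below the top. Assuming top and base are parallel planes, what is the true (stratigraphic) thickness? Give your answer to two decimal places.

20.86 m

Let the plane be z = a·x + b·y + c.
BH-102−BH-101: 168a − 530b = −430.9;  BH-103−BH-101: −352a − 710b = −430.8.
Solving gives a = −0.25378, b = 0.73258.
|∇z| = √(a²+b²) = 0.77529, so dip δ = arctan(0.77529) = 37.79°.
True thickness = vertical thickness × cos δ = 26.4 × cos 37.79° = 20.86 m.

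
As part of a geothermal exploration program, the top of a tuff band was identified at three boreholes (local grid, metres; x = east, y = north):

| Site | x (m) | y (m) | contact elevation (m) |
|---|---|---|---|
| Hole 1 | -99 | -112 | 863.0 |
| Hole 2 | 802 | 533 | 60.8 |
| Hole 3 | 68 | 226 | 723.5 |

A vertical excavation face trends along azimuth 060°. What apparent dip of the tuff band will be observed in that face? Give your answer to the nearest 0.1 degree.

37.8°

Let the plane be z = a·x + b·y + c.
Hole 2−Hole 1: 901a + 645b = −802.2;  Hole 3−Hole 1: 167a + 338b = −139.5.
Solving gives a = −0.92045, b = 0.04206.
Unit vector along 060° is (sin 60°, cos 60°) = (0.8660, 0.5000).
Slope in that direction = a·(0.8660) + b·(0.5000) = −0.77611.
Apparent dip = arctan|0.77611| = 37.8° (true dip is 42.7°, so apparent ≤ true as expected).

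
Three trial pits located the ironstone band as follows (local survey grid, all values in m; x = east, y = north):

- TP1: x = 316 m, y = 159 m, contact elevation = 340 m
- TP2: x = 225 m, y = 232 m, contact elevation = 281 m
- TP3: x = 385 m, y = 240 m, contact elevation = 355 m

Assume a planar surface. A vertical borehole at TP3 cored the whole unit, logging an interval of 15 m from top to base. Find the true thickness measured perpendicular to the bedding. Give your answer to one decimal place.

Two edge vectors: TP1→TP2 = (-91, 73, -59), TP1→TP3 = (69, 81, 15).
Normal n = (TP1→TP2) × (TP1→TP3) = (5874, -2706, -12408).
So ∂z/∂x = −n_x/n_z = 0.47340 and ∂z/∂y = −n_y/n_z = −0.21809.
|∇z| = √(a²+b²) = 0.52122, so dip δ = arctan(0.52122) = 27.53°.
True thickness = vertical thickness × cos δ = 15 × cos 27.53° = 13.3 m.

13.3 m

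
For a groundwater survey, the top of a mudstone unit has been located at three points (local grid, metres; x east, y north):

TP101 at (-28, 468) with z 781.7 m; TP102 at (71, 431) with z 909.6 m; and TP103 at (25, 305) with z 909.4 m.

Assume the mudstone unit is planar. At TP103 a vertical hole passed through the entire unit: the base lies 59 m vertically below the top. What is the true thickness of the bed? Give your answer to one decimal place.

37.6 m

Two edge vectors: TP101→TP102 = (99, -37, 127.9), TP101→TP103 = (53, -163, 127.7).
Normal n = (TP101→TP102) × (TP101→TP103) = (16122.8, -5863.6, -14176).
So ∂z/∂x = −n_x/n_z = 1.13733 and ∂z/∂y = −n_y/n_z = −0.41363.
|∇z| = √(a²+b²) = 1.21021, so dip δ = arctan(1.21021) = 50.43°.
True thickness = vertical thickness × cos δ = 59 × cos 50.43° = 37.6 m.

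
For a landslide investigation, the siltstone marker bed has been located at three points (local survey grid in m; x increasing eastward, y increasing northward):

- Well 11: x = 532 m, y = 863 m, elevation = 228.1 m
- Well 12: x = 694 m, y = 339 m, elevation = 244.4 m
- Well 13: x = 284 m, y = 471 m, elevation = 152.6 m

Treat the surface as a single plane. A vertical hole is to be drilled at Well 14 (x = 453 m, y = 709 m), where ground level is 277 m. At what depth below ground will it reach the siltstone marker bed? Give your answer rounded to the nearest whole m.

74 m

Let the plane be z = a·x + b·y + c.
Well 12−Well 11: 162a − 524b = 16.3;  Well 13−Well 11: −248a − 392b = −75.5.
Solving gives a = 0.23753, b = 0.04233.
Then c = 228.1 − a·532 − b·863 = 65.21.
At (453, 709): z_contact = 107.6 + 30.0 + 65.21 = 202.8 m.
Depth below ground = 277 − 202.8 = 74 m.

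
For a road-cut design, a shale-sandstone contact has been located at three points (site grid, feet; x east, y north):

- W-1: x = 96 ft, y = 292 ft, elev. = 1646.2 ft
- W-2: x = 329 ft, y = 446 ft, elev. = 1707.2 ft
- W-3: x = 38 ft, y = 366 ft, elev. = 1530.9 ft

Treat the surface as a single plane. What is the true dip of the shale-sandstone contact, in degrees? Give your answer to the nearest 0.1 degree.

Two edge vectors: W-1→W-2 = (233, 154, 61), W-1→W-3 = (-58, 74, -115.3).
Normal n = (W-1→W-2) × (W-1→W-3) = (-22270.2, 23326.9, 26174).
So ∂z/∂x = −n_x/n_z = 0.85085 and ∂z/∂y = −n_y/n_z = −0.89122.
Gradient magnitude |∇z| = √(a² + b²) = √(0.72395 + 0.79428) = 1.23216.
True dip = arctan(1.23216) = 50.9°, dipping toward NW (azimuth ≈ 316°).

50.9°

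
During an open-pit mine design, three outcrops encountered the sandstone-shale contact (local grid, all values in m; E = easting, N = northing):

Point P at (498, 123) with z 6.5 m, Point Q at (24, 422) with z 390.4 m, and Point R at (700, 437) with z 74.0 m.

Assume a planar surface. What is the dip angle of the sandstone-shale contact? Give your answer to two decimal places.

35.38°

Let the plane be z = a·E + b·N + c.
Point Q−Point P: −474a + 299b = 383.9;  Point R−Point P: 202a + 314b = 67.5.
Solving gives a = −0.47966, b = 0.52354.
Gradient magnitude |∇z| = √(a² + b²) = √(0.23008 + 0.27410) = 0.71005.
True dip = arctan(0.71005) = 35.38°, dipping toward SE (azimuth ≈ 138°).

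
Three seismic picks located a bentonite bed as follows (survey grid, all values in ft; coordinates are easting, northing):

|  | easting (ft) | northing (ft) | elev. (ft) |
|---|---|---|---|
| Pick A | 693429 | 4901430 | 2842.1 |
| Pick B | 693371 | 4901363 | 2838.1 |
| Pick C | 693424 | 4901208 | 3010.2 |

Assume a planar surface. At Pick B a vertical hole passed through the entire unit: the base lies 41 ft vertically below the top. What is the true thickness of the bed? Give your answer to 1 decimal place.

25.7 ft

Let the plane be z = a·easting + b·northing + c.
Pick B−Pick A: −58a − 67b = −4;  Pick C−Pick A: −5a − 222b = 168.1.
Solving gives a = 0.96888, b = −0.77903.
|∇z| = √(a²+b²) = 1.24323, so dip δ = arctan(1.24323) = 51.19°.
True thickness = vertical thickness × cos δ = 41 × cos 51.19° = 25.7 ft.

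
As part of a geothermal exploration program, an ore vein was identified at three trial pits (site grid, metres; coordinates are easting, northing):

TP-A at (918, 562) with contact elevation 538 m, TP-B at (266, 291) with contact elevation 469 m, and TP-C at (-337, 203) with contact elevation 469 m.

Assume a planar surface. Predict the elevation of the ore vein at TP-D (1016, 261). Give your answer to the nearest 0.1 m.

414.3 m

Two edge vectors: TP-A→TP-B = (-652, -271, -69), TP-A→TP-C = (-1255, -359, -69).
Normal n = (TP-A→TP-B) × (TP-A→TP-C) = (-6072, 41607, -106037).
So ∂z/∂easting = −n_x/n_z = −0.057263 and ∂z/∂northing = −n_y/n_z = 0.392382.
Intercept c from TP-A: 538 + 52.57 − 220.52 = 370.05.
At (1016, 261): z = −58.2 + 102.4 + 370.05 = 414.3 m.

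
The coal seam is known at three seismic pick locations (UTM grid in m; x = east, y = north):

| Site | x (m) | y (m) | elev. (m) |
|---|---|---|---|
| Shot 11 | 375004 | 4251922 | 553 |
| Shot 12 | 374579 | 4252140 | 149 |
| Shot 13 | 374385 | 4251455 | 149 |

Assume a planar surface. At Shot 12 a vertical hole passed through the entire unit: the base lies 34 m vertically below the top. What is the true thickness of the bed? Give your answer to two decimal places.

25.74 m

Let the plane be z = a·x + b·y + c.
Shot 12−Shot 11: −425a + 218b = −404;  Shot 13−Shot 11: −619a − 467b = −404.
Solving gives a = 0.83001, b = −0.23507.
|∇z| = √(a²+b²) = 0.86266, so dip δ = arctan(0.86266) = 40.78°.
True thickness = vertical thickness × cos δ = 34 × cos 40.78° = 25.74 m.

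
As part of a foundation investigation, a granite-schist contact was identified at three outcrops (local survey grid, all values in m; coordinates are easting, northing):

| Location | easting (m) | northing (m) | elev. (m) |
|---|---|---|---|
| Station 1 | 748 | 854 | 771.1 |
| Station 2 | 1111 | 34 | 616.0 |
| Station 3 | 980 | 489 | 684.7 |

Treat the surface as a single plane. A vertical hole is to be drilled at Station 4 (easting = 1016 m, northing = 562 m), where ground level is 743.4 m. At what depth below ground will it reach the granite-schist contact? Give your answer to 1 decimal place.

61.7 m

Let the plane be z = a·easting + b·northing + c.
Station 2−Station 1: 363a − 820b = −155.1;  Station 3−Station 1: 232a − 365b = −86.4.
Solving gives a = −0.246541, b = 0.080007.
Then c = 771.1 − a·748 − b·854 = 887.19.
At (1016, 562): z_contact = −250.49 + 44.96 + 887.19 = 681.67 m.
Depth below ground = 743.4 − 681.67 = 61.7 m.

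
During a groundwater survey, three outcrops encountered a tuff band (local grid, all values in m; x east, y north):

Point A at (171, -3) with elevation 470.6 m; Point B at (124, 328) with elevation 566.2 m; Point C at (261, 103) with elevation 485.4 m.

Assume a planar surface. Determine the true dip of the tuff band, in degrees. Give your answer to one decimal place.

17.1°

Let the plane be z = a·x + b·y + c.
Point B−Point A: −47a + 331b = 95.6;  Point C−Point A: 90a + 106b = 14.8.
Solving gives a = −0.15055, b = 0.26745.
Gradient magnitude |∇z| = √(a² + b²) = √(0.02266 + 0.07153) = 0.30691.
True dip = arctan(0.30691) = 17.1°, dipping toward SSE (azimuth ≈ 151°).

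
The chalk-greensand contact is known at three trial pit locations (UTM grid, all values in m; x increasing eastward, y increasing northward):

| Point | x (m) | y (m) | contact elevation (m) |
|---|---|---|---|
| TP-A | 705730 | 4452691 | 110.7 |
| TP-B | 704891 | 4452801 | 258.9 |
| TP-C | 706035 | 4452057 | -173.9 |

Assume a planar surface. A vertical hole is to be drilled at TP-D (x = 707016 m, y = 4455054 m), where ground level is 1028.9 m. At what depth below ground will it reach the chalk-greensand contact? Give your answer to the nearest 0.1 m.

Two edge vectors: TP-A→TP-B = (-839, 110, 148.2), TP-A→TP-C = (305, -634, -284.6).
Normal n = (TP-A→TP-B) × (TP-A→TP-C) = (62652.8, -193578.4, 498376).
So ∂z/∂x = −n_x/n_z = −0.125713919 and ∂z/∂y = −n_y/n_z = 0.388418383.
Intercept c from TP-A: 110.7 + 88720.08 − 1729507.04 = −1640676.25.
At (707016, 4455054): z_contact = −88881.75 + 1730424.87 − 1640676.25 = 866.86 m.
Depth below ground = 1028.9 − 866.86 = 162.0 m.

162.0 m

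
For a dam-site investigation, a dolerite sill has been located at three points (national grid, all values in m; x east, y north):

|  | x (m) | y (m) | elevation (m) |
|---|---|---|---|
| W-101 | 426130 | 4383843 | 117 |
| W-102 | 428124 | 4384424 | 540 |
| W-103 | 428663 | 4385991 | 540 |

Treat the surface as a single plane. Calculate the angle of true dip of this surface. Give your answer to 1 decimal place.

Two edge vectors: W-101→W-102 = (1994, 581, 423), W-101→W-103 = (2533, 2148, 423).
Normal n = (W-101→W-102) × (W-101→W-103) = (-662841, 227997, 2811439).
So ∂z/∂x = −n_x/n_z = 0.23577 and ∂z/∂y = −n_y/n_z = −0.08110.
Gradient magnitude |∇z| = √(a² + b²) = √(0.05559 + 0.00658) = 0.24932.
True dip = arctan(0.24932) = 14.0°, dipping toward WNW (azimuth ≈ 289°).

14.0°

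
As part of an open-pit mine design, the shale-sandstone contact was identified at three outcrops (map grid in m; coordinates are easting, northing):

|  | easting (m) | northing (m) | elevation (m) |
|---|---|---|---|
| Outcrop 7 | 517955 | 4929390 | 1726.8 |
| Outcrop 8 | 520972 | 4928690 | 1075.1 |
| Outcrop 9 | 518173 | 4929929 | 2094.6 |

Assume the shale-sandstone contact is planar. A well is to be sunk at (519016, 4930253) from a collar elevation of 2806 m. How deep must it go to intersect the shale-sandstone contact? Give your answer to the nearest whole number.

Two edge vectors: Outcrop 7→Outcrop 8 = (3017, -700, -651.7), Outcrop 7→Outcrop 9 = (218, 539, 367.8).
Normal n = (Outcrop 7→Outcrop 8) × (Outcrop 7→Outcrop 9) = (93806.3, -1251723.2, 1778763).
So ∂z/∂easting = −n_x/n_z = −0.05273682 and ∂z/∂northing = −n_y/n_z = 0.70370432.
Intercept c from Outcrop 7: 1726.8 + 27315.30 − 3468833.02 = −3439790.92.
At (519016, 4930253): z_contact = −27371.3 + 3469440.3 − 3439790.92 = 2278.1 m.
Depth below ground = 2806 − 2278.1 = 528 m.

528 m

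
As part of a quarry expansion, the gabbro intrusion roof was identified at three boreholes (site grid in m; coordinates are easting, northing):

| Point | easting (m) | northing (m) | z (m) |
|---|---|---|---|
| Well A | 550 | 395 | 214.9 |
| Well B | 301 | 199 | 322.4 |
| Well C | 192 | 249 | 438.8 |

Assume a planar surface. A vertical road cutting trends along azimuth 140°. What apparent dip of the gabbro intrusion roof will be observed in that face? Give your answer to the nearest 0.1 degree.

Let the plane be z = a·easting + b·northing + c.
Well B−Well A: −249a − 196b = 107.5;  Well C−Well A: −358a − 146b = 223.9.
Solving gives a = −0.83366, b = 0.51062.
Unit vector along 140° is (sin 140°, cos 140°) = (0.6428, -0.7660).
Slope in that direction = a·(0.6428) + b·(-0.7660) = −0.92702.
Apparent dip = arctan|0.92702| = 42.8° (true dip is 44.4°, so apparent ≤ true as expected).

42.8°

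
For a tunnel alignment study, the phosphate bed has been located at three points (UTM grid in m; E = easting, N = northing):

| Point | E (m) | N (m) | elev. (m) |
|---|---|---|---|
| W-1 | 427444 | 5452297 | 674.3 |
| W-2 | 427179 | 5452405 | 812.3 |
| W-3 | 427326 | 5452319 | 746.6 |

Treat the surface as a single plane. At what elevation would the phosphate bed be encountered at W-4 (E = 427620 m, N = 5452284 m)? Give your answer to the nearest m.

Let the plane be z = a·E + b·N + c.
W-2−W-1: −265a + 108b = 138;  W-3−W-1: −118a + 22b = 72.3.
Solving gives a = −0.69025166, b = −0.41589528.
Then c = 674.3 − a·427444 − b·5452297 = 2563302.85.
At (427620, 5452284): z = −295165.4 − 2267579.2 + 2563302.85 = 558.2 m.

558 m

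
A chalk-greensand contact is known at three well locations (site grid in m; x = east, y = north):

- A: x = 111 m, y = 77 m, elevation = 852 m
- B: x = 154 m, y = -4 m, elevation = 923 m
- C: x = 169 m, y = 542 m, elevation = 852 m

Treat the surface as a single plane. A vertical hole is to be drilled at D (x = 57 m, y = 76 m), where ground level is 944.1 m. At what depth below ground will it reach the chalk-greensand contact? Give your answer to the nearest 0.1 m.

Two edge vectors: A→B = (43, -81, 71), A→C = (58, 465, 0).
Normal n = (A→B) × (A→C) = (-33015, 4118, 24693).
So ∂z/∂x = −n_x/n_z = 1.33702 and ∂z/∂y = −n_y/n_z = −0.16677.
Intercept c from A: 852 − 148.41 + 12.84 = 716.43.
At (57, 76): z_contact = 76.21 − 12.67 + 716.43 = 779.97 m.
Depth below ground = 944.1 − 779.97 = 164.1 m.

164.1 m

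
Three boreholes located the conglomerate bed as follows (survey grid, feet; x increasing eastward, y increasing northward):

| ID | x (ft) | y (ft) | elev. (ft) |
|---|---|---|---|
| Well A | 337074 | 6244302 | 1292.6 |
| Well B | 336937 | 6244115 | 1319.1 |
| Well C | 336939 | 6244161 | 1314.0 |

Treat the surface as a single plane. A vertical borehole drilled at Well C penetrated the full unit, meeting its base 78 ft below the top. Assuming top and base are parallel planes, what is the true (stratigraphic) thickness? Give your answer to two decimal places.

77.46 ft

Two edge vectors: Well A→Well B = (-137, -187, 26.5), Well A→Well C = (-135, -141, 21.4).
Normal n = (Well A→Well B) × (Well A→Well C) = (-265.3, -645.7, -5928).
So ∂z/∂x = −n_x/n_z = −0.04475 and ∂z/∂y = −n_y/n_z = −0.10892.
|∇z| = √(a²+b²) = 0.11776, so dip δ = arctan(0.11776) = 6.72°.
True thickness = vertical thickness × cos δ = 78 × cos 6.72° = 77.46 ft.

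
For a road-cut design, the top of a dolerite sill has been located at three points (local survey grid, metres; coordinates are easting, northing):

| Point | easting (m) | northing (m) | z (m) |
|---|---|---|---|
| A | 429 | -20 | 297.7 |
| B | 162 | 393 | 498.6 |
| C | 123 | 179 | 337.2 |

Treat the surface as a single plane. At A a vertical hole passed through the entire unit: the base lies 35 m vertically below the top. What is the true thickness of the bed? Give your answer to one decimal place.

Two edge vectors: A→B = (-267, 413, 200.9), A→C = (-306, 199, 39.5).
Normal n = (A→B) × (A→C) = (-23665.6, -50928.9, 73245).
So ∂z/∂easting = −n_x/n_z = 0.32310 and ∂z/∂northing = −n_y/n_z = 0.69532.
|∇z| = √(a²+b²) = 0.76673, so dip δ = arctan(0.76673) = 37.48°.
True thickness = vertical thickness × cos δ = 35 × cos 37.48° = 27.8 m.

27.8 m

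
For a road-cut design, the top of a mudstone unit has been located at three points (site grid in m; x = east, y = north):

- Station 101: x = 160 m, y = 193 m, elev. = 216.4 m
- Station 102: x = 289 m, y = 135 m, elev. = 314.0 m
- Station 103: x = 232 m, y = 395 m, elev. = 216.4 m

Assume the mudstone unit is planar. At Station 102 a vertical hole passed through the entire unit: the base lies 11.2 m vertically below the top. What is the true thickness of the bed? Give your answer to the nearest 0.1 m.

Two edge vectors: Station 101→Station 102 = (129, -58, 97.6), Station 101→Station 103 = (72, 202, 0).
Normal n = (Station 101→Station 102) × (Station 101→Station 103) = (-19715.2, 7027.2, 30234).
So ∂z/∂x = −n_x/n_z = 0.65209 and ∂z/∂y = −n_y/n_z = −0.23243.
|∇z| = √(a²+b²) = 0.69227, so dip δ = arctan(0.69227) = 34.69°.
True thickness = vertical thickness × cos δ = 11.2 × cos 34.69° = 9.2 m.

9.2 m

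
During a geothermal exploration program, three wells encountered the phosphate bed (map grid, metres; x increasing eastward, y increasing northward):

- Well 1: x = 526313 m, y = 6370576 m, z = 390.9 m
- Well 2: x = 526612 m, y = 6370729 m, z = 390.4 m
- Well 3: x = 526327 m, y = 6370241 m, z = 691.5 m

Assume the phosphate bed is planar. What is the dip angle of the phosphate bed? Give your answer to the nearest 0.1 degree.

44.6°

Let the plane be z = a·x + b·y + c.
Well 2−Well 1: 299a + 153b = −0.5;  Well 3−Well 1: 14a − 335b = 300.6.
Solving gives a = 0.44791, b = −0.87859.
Gradient magnitude |∇z| = √(a² + b²) = √(0.20062 + 0.77193) = 0.98618.
True dip = arctan(0.98618) = 44.6°, dipping toward NNW (azimuth ≈ 333°).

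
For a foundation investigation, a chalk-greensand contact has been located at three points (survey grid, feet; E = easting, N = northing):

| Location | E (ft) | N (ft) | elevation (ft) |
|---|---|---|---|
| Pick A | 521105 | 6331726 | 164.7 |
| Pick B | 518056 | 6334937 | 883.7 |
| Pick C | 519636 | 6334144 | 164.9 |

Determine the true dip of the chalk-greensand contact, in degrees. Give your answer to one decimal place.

Two edge vectors: Pick A→Pick B = (-3049, 3211, 719), Pick A→Pick C = (-1469, 2418, 0.2).
Normal n = (Pick A→Pick B) × (Pick A→Pick C) = (-1737899.8, -1055601.2, -2655523).
So ∂z/∂E = −n_x/n_z = −0.65445 and ∂z/∂N = −n_y/n_z = −0.39751.
Gradient magnitude |∇z| = √(a² + b²) = √(0.42830 + 0.15802) = 0.76571.
True dip = arctan(0.76571) = 37.4°, dipping toward ENE (azimuth ≈ 059°).

37.4°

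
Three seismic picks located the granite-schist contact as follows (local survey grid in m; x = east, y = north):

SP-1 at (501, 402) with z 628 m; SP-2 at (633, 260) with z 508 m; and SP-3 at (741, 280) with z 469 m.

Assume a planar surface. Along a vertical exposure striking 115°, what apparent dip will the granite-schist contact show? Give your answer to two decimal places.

Let the plane be z = a·x + b·y + c.
SP-2−SP-1: 132a − 142b = −120;  SP-3−SP-1: 240a − 122b = −159.
Solving gives a = −0.44159, b = 0.43458.
Unit vector along 115° is (sin 115°, cos 115°) = (0.9063, -0.4226).
Slope in that direction = a·(0.9063) + b·(-0.4226) = −0.58388.
Apparent dip = arctan|0.58388| = 30.28° (true dip is 31.8°, so apparent ≤ true as expected).

30.28°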